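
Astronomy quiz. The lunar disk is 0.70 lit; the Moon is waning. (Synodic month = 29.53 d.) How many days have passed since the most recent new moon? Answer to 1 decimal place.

Invert f = (1 − cos θ)/2 to get cos θ = 1 − 2(0.70) = -0.400, hence θ₀ = arccos -0.400 = 113.6°.
Since the Moon is past full (waning), take the reflex angle: θ = 360° − 113.6° = 246.4°.
Age = 29.53 × 246.4°/360° ≈ 20.21 days.

20.2 days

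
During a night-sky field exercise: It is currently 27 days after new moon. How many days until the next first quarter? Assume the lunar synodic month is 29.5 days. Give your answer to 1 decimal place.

First quarter is 0.25 of the way through the cycle: age 0.25 × 29.5 = 7.375 d.
Already past this cycle's first quarter; the next is at 7.375 + 29.5 = 36.875 d, so 36.875 − 27 = 9.875 days.

9.9 days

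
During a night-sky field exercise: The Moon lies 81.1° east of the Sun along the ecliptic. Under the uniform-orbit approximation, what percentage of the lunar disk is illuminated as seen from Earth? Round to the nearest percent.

42%

cos 81.1° = 0.155, so f = (1 − 0.155)/2 = 0.423, i.e. 42%.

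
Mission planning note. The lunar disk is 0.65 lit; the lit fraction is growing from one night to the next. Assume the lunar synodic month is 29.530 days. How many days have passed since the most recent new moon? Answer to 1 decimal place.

8.8 days

Invert f = (1 − cos θ)/2 to get cos θ = 1 − 2(0.65) = -0.300, hence θ₀ = arccos -0.300 = 107.5°.
The Moon is waxing (0°–180°), so θ = 107.5° directly.
That fraction of the synodic month is 107.5/360 × 29.530 d ≈ 8.81 d.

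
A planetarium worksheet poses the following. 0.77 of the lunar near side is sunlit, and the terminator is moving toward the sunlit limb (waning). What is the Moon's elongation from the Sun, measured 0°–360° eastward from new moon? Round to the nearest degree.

237°

From f = (1 − cos θ)/2: cos θ = 1 − 2×0.77 = -0.540; arccos → 122.7°.
A waning Moon lies in 180°–360°, so θ = 360° − 122.7° = 237.3°.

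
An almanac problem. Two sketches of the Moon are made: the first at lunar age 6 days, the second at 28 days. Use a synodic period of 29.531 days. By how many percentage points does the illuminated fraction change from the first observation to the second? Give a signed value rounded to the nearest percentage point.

First observation: θ = 360°·6/29.531 = 73.1°, so f = 0.355.
Second observation: θ = 341.3°, f = 0.026.
Δf = 0.026 − 0.355 = -0.329, i.e. -33 pp.

-33 percentage points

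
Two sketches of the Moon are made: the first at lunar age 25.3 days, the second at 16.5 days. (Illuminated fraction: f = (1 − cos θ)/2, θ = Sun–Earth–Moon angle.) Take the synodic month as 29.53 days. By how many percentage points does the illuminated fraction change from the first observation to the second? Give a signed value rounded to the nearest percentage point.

First observation: θ = 360°·25.3/29.53 = 308.4°, so f = 0.189.
Second observation: θ = 201.2°, f = 0.966.
Δf = 0.966 − 0.189 = +0.777, i.e. +78 pp.

+78 percentage points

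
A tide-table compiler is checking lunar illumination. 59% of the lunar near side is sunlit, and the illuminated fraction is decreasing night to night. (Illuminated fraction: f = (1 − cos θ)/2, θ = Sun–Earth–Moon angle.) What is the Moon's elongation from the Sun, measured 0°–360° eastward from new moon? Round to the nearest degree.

260°

cos θ = 1 − 2f = -0.180, giving a principal value of 100.4°.
Waning ⇒ past full, so θ = 360° − 100.4° = 259.6°.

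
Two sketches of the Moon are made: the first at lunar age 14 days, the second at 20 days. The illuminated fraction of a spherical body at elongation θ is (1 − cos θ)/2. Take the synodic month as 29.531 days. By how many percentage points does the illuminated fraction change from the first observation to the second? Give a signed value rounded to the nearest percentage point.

First observation: θ = 360°·14/29.531 = 170.7°, so f = 0.993.
Second observation: θ = 243.8°, f = 0.721.
Δf = 0.721 − 0.993 = -0.273, i.e. -27 pp.

-27 pp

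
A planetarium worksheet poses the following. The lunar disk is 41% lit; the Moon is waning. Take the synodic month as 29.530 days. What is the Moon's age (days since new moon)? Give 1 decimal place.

23.0 days

Invert f = (1 − cos θ)/2 to get cos θ = 1 − 2(0.41) = 0.180, hence θ₀ = arccos 0.180 = 79.6°.
Since the Moon is past full (waning), take the reflex angle: θ = 360° − 79.6° = 280.4°.
At 360°/29.530 d per day, 280.4° corresponds to 23.00 days.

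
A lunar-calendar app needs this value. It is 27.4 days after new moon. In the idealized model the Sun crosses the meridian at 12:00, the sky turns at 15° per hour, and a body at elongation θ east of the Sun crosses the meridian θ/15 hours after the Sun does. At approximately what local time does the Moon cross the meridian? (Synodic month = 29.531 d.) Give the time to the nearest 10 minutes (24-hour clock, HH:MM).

10:20

The Moon has covered 27.4/29.531 of its cycle, so θ ≈ 360° × 27.4/29.531 = 334.0°.
Delay after the Sun = 334.0° / (15°/h) ≈ 22.27 h.
12:00 + 22.268 h ≈ 10:16 → 10:20 to the nearest ten minutes.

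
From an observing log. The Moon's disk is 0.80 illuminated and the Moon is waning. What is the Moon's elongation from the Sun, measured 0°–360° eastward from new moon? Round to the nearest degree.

Invert f = (1 − cos θ)/2 to get cos θ = 1 − 2(0.80) = -0.600, hence θ₀ = arccos -0.600 = 126.9°.
Waning ⇒ past full, so θ = 360° − 126.9° = 233.1°.

233°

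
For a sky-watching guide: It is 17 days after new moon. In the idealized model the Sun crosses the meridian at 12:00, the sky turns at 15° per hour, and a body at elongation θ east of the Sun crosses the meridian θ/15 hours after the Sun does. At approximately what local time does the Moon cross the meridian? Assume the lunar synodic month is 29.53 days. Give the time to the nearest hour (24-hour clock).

02:00

Elongation θ = 360° × 17/29.53 ≈ 207.2°.
The Moon trails the Sun by θ/15 = 207.2/15 ≈ 13.82 hours.
12:00 + 13.82 h ≈ 01:49 → 02:00 to the nearest hour.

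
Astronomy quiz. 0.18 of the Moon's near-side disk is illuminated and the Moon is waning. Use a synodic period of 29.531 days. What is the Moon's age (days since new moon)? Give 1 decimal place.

25.4 days

cos θ = 1 − 2f = 0.640, giving a principal value of 50.2°.
Waning ⇒ past full, so θ = 360° − 50.2° = 309.8°.
That fraction of the synodic month is 309.8/360 × 29.531 d ≈ 25.41 d.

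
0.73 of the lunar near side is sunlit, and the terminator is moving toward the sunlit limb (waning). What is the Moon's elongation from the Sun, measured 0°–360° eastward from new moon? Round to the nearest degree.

243°

cos θ = 1 − 2f = -0.460, giving a principal value of 117.4°.
Waning ⇒ past full, so θ = 360° − 117.4° = 242.6°.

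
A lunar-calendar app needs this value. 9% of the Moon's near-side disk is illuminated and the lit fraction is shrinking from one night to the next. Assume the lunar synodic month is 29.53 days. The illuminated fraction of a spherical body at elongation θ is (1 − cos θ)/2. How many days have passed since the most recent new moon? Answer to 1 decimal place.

From f = (1 − cos θ)/2: cos θ = 1 − 2×0.09 = 0.820; arccos → 34.9°.
Waning ⇒ past full, so θ = 360° − 34.9° = 325.1°.
At 360°/29.53 d per day, 325.1° corresponds to 26.67 days.

26.7 days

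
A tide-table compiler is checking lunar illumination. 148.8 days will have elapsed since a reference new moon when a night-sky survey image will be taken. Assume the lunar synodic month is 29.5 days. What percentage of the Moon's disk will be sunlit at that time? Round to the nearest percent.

148.8 d spans 5 complete synodic months (5 × 29.5 = 147.50 d) plus 1.30 d.
Elongation θ = 360° × 1.30/29.5 ≈ 15.9°.
cos 15.9° = 0.962, so f = (1 − 0.962)/2 = 0.019, so 2%.

2%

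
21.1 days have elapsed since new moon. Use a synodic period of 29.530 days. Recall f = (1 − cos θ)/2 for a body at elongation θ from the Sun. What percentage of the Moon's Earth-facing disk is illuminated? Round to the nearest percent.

The Moon has covered 21.1/29.530 of its cycle, so θ ≈ 360° × 21.1/29.530 = 257.2°.
cos 257.2° = (-0.221), so f = (1 − (-0.221))/2 = 0.611, so 61%.

61%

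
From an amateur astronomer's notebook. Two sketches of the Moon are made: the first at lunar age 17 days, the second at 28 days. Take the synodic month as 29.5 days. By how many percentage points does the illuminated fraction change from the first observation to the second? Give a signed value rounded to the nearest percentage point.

First observation: θ = 360°·17/29.5 = 207.5°, so f = 0.944.
Second observation: θ = 341.7°, f = 0.025.
Δf = 0.025 − 0.944 = -0.918, i.e. -92 pp.

-92 percentage points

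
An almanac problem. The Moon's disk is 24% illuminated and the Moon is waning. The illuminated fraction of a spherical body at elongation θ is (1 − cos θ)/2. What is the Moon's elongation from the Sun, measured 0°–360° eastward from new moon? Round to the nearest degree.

From f = (1 − cos θ)/2: cos θ = 1 − 2×0.24 = 0.520; arccos → 58.7°.
A waning Moon lies in 180°–360°, so θ = 360° − 58.7° = 301.3°.

301°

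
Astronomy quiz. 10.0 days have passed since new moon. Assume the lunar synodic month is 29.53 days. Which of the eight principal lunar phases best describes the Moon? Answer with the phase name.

θ ≈ 360° × 10.0/29.53 = 122°, which falls in the waxing gibbous sector.

waxing gibbous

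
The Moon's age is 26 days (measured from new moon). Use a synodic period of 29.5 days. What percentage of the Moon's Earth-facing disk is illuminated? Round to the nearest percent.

13%

The Moon has covered 26/29.5 of its cycle, so θ ≈ 360° × 26/29.5 = 317.3°.
Illuminated fraction = (1 − cos 317.3°)/2 = (1 − 0.735)/2 ≈ 0.133, so 13%.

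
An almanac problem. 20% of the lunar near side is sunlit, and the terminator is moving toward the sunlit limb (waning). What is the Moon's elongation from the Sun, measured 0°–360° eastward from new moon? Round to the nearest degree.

cos θ = 1 − 2f = 0.600, giving a principal value of 53.1°.
Since the Moon is past full (waning), take the reflex angle: θ = 360° − 53.1° = 306.9°.

307°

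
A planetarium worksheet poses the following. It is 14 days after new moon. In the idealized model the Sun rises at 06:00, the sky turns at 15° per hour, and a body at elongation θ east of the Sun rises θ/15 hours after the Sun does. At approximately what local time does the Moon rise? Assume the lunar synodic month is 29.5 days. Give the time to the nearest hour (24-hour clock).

Elongation θ = 360° × 14/29.5 ≈ 170.8°.
At 15° of sky rotation per hour, 170.8° corresponds to a 11.39 h lag.
06:00 + 11.39 h ≈ 17:23 → 17:00 to the nearest hour.

17:00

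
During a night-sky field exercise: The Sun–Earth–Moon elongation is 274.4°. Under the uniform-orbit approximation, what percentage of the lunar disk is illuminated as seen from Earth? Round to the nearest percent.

46%

cos 274.4° = 0.077, so f = (1 − 0.077)/2 = 0.462, i.e. 46%.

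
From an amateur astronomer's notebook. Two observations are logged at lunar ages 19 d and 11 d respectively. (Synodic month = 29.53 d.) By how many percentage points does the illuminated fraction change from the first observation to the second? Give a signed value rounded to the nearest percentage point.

+4 pp

θ₁ = 360° × 19/29.53 = 231.6°, f₁ = (1 − cos θ₁)/2 = 0.810.
θ₂ = 360° × 11/29.53 = 134.1°, f₂ = (1 − cos θ₂)/2 = 0.848.
Change = f₂ − f₁ = +0.038 → +4 percentage points.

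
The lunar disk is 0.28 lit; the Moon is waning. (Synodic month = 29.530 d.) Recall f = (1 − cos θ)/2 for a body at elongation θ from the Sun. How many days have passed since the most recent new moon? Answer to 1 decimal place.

cos θ = 1 − 2f = 0.440, giving a principal value of 63.9°.
Waning ⇒ past full, so θ = 360° − 63.9° = 296.1°.
That fraction of the synodic month is 296.1/360 × 29.530 d ≈ 24.29 d.

24.3 days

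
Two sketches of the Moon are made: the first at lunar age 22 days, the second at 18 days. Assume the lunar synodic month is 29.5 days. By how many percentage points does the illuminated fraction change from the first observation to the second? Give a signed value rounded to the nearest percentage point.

First observation: θ = 360°·22/29.5 = 268.5°, so f = 0.513.
Second observation: θ = 219.7°, f = 0.885.
Δf = 0.885 − 0.513 = +0.372, i.e. +37 pp.

+37 pp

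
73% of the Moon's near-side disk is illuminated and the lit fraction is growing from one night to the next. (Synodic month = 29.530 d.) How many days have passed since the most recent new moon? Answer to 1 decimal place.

9.6 days

cos θ = 1 − 2f = -0.460, giving a principal value of 117.4°.
The Moon is waxing (0°–180°), so θ = 117.4° directly.
Age = 29.530 × 117.4°/360° ≈ 9.63 days.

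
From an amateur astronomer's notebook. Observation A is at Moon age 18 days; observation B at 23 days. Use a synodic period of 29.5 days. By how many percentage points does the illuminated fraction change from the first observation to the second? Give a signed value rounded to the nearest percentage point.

-48 percentage points

First observation: θ = 360°·18/29.5 = 219.7°, so f = 0.885.
Second observation: θ = 280.7°, f = 0.407.
Δf = 0.407 − 0.885 = -0.478, i.e. -48 pp.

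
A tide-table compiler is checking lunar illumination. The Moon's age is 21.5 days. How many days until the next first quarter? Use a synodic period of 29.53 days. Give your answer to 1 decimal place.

First quarter occurs at elongation 90°, i.e. at age 29.53 × 90/360 = 7.383 d.
This lunation's first quarter (7.383 d) has passed, so add one period: 36.913 − 21.5 = 15.413 days.

15.4 days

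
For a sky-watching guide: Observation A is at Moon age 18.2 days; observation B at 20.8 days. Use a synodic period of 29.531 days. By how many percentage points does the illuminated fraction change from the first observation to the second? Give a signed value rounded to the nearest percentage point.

θ₁ = 360° × 18.2/29.531 = 221.9°, f₁ = (1 − cos θ₁)/2 = 0.872.
θ₂ = 360° × 20.8/29.531 = 253.6°, f₂ = (1 − cos θ₂)/2 = 0.641.
Change = f₂ − f₁ = -0.231 → -23 percentage points.

-23 percentage points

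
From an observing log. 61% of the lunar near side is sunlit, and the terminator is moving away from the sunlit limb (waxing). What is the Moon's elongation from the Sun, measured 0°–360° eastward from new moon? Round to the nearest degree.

103°

From f = (1 − cos θ)/2: cos θ = 1 − 2×0.61 = -0.220; arccos → 102.7°.
The Moon is waxing (0°–180°), so θ = 102.7° directly.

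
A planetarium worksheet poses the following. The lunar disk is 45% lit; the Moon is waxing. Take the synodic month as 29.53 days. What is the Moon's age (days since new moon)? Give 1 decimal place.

6.9 days

cos θ = 1 − 2f = 0.100, giving a principal value of 84.3°.
Before full moon the principal value applies: θ = 84.3°.
That fraction of the synodic month is 84.3/360 × 29.53 d ≈ 6.91 d.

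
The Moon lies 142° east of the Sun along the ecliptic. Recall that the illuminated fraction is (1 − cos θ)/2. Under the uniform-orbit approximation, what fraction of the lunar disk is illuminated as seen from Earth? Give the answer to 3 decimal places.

cos 142° = (-0.788), so f = (1 − (-0.788))/2 = 0.894.

0.894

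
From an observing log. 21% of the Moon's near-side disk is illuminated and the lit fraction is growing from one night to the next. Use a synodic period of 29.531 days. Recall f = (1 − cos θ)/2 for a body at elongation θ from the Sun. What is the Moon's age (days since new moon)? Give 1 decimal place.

4.5 days

Invert f = (1 − cos θ)/2 to get cos θ = 1 − 2(0.21) = 0.580, hence θ₀ = arccos 0.580 = 54.5°.
Before full moon the principal value applies: θ = 54.5°.
Age = 29.531 × 54.5°/360° ≈ 4.47 days.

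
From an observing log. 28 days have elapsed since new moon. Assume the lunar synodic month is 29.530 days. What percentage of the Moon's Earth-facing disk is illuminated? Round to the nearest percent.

Elongation θ = 360° × 28/29.530 ≈ 341.3°.
cos 341.3° = 0.947, so f = (1 − 0.947)/2 = 0.026, so 3%.

3%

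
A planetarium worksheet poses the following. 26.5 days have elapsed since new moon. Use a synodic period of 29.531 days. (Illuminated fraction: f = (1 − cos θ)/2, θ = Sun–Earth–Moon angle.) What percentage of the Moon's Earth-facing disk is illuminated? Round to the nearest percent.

The Moon has covered 26.5/29.531 of its cycle, so θ ≈ 360° × 26.5/29.531 = 323.1°.
cos 323.1° = 0.799, so f = (1 − 0.799)/2 = 0.100, so 10%.

10%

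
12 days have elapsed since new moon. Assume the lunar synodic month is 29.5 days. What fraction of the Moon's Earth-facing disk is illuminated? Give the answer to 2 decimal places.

0.92

The Moon has covered 12/29.5 of its cycle, so θ ≈ 360° × 12/29.5 = 146.4°.
With cos θ = (-0.833), the lit fraction is (1 − (-0.833))/2 ≈ 0.917.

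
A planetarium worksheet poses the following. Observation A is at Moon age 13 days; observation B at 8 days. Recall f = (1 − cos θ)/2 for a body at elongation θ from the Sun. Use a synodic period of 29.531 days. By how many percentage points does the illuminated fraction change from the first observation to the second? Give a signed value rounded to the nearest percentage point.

θ₁ = 360° × 13/29.531 = 158.5°, f₁ = (1 − cos θ₁)/2 = 0.965.
θ₂ = 360° × 8/29.531 = 97.5°, f₂ = (1 − cos θ₂)/2 = 0.565.
Change = f₂ − f₁ = -0.400 → -40 percentage points.

-40 pp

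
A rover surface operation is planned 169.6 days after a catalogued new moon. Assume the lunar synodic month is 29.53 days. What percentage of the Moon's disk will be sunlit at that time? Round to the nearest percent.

52%

169.6 d spans 5 complete synodic months (5 × 29.53 = 147.65 d) plus 21.95 d.
Phase angle: θ = 360°·(21.95 d)/(29.53 d) = 267.6°.
cos 267.6° = (-0.042), so f = (1 − (-0.042))/2 = 0.521, so 52%.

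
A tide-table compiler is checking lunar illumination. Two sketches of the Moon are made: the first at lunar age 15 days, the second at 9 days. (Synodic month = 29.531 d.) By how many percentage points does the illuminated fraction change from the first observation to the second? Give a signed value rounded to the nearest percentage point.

First observation: θ = 360°·15/29.531 = 182.9°, so f = 0.999.
Second observation: θ = 109.7°, f = 0.669.
Δf = 0.669 − 0.999 = -0.331, i.e. -33 pp.

-33 percentage points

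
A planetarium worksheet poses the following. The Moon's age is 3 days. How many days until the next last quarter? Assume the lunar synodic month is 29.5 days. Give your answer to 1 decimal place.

19.1 days

Last quarter is 0.75 of the way through the cycle: age 0.75 × 29.5 = 22.125 d.
That is 22.125 − 3 = 19.125 days ahead.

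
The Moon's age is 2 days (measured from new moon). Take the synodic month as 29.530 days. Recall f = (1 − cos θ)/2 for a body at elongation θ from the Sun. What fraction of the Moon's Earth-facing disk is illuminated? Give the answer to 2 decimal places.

Phase angle: θ = 360°·(2 d)/(29.530 d) = 24.4°.
With cos θ = 0.911, the lit fraction is (1 − 0.911)/2 ≈ 0.045.

0.04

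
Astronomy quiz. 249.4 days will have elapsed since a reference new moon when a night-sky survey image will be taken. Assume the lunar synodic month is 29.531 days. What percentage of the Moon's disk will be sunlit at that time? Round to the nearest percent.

249.4 d spans 8 complete synodic months (8 × 29.531 = 236.25 d) plus 13.15 d.
Phase angle: θ = 360°·(13.15 d)/(29.531 d) = 160.3°.
cos 160.3° = (-0.942), so f = (1 − (-0.942))/2 = 0.971, so 97%.

97%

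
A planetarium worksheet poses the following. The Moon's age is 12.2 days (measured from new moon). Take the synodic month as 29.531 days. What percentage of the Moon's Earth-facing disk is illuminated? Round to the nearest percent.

Phase angle: θ = 360°·(12.2 d)/(29.531 d) = 148.7°.
cos 148.7° = (-0.855), so f = (1 − (-0.855))/2 = 0.927, so 93%.

93%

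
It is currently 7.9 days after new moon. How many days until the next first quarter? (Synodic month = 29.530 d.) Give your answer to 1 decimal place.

First quarter is 0.25 of the way through the cycle: age 0.25 × 29.530 = 7.383 d.
Already past this cycle's first quarter; the next is at 7.383 + 29.530 = 36.913 d, so 36.913 − 7.9 = 29.013 days.

29.0 days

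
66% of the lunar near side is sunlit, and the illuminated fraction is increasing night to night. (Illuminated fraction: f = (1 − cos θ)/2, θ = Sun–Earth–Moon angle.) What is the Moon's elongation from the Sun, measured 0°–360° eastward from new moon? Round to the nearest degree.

cos θ = 1 − 2f = -0.320, giving a principal value of 108.7°.
Waxing ⇒ before full, so θ = 108.7°.

109°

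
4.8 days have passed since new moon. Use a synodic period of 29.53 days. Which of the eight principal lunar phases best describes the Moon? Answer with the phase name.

θ ≈ 360° × 4.8/29.53 = 59°, which falls in the waxing crescent sector.

waxing crescent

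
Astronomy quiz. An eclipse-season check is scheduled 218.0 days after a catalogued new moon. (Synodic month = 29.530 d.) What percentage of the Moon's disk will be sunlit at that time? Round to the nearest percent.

218.0 d spans 7 complete synodic months (7 × 29.530 = 206.71 d) plus 11.29 d.
Elongation θ = 360° × 11.29/29.530 ≈ 137.6°.
With cos θ = (-0.739), the lit fraction is (1 − (-0.739))/2 ≈ 0.869, so 87%.

87%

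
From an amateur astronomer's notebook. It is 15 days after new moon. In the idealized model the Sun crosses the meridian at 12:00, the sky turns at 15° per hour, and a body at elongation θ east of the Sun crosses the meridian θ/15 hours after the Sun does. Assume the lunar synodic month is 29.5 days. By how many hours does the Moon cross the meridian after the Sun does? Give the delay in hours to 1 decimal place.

12.2 h

Elongation θ = 360° × 15/29.5 ≈ 183.1°.
The Moon trails the Sun by θ/15 = 183.1/15 ≈ 12.20 hours.
So the Moon crosses the meridian 12.20 h after the Sun.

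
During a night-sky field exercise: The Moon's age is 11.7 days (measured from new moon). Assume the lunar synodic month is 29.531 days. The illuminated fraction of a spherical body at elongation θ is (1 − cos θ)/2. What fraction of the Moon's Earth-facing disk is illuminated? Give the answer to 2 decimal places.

0.90

The Moon has covered 11.7/29.531 of its cycle, so θ ≈ 360° × 11.7/29.531 = 142.6°.
Illuminated fraction = (1 − cos 142.6°)/2 = (1 − (-0.795))/2 ≈ 0.897.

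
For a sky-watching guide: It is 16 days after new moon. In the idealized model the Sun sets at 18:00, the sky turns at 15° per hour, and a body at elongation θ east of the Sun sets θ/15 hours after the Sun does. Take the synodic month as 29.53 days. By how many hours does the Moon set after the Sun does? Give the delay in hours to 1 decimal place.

13.0 h

Phase angle: θ = 360°·(16 d)/(29.53 d) = 195.1°.
At 15° of sky rotation per hour, 195.1° corresponds to a 13.00 h lag.
So the Moon sets 13.00 h after the Sun.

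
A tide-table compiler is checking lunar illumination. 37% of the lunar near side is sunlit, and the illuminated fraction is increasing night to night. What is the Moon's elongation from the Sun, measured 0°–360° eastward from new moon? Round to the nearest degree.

75°

cos θ = 1 − 2f = 0.260, giving a principal value of 74.9°.
Before full moon the principal value applies: θ = 74.9°.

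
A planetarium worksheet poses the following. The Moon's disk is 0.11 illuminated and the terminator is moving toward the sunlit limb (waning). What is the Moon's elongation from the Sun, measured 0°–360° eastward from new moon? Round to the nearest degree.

321°

Invert f = (1 − cos θ)/2 to get cos θ = 1 − 2(0.11) = 0.780, hence θ₀ = arccos 0.780 = 38.7°.
A waning Moon lies in 180°–360°, so θ = 360° − 38.7° = 321.3°.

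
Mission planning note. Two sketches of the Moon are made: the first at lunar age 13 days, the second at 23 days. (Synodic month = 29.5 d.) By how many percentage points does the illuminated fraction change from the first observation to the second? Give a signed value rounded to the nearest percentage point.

-56 pp

First observation: θ = 360°·13/29.5 = 158.6°, so f = 0.966.
Second observation: θ = 280.7°, f = 0.407.
Δf = 0.407 − 0.966 = -0.558, i.e. -56 pp.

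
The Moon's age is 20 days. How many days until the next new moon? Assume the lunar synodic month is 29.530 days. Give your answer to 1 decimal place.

9.5 days

One full lunation from the last new moon is 29.530 d; remaining = 29.530 − 20 = 9.530 d.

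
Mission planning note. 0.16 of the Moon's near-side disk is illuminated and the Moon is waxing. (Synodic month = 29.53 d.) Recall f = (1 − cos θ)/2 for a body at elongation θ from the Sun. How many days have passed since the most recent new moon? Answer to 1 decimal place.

3.9 days

From f = (1 − cos θ)/2: cos θ = 1 − 2×0.16 = 0.680; arccos → 47.2°.
The Moon is waxing (0°–180°), so θ = 47.2° directly.
At 360°/29.53 d per day, 47.2° corresponds to 3.87 days.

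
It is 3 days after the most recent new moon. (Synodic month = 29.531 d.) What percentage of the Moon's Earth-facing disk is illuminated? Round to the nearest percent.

10%

The Moon has covered 3/29.531 of its cycle, so θ ≈ 360° × 3/29.531 = 36.6°.
Illuminated fraction = (1 − cos 36.6°)/2 = (1 − 0.803)/2 ≈ 0.098, so 10%.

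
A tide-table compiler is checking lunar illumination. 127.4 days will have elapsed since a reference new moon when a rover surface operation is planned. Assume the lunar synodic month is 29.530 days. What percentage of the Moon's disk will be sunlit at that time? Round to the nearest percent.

Reduce mod P: 127.4 − 4×29.530 = 9.28 d into the current lunation.
The Moon has covered 9.28/29.530 of its cycle, so θ ≈ 360° × 9.28/29.530 = 113.1°.
With cos θ = (-0.393), the lit fraction is (1 − (-0.393))/2 ≈ 0.696, so 70%.

70%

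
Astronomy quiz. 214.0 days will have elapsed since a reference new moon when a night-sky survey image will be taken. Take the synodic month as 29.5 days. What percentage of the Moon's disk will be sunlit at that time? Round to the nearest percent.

Reduce mod P: 214.0 − 7×29.5 = 7.50 d into the current lunation.
The Moon has covered 7.50/29.5 of its cycle, so θ ≈ 360° × 7.50/29.5 = 91.5°.
With cos θ = (-0.027), the lit fraction is (1 − (-0.027))/2 ≈ 0.513, so 51%.

51%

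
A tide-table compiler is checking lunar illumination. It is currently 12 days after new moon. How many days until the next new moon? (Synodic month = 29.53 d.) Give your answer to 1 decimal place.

One full lunation from the last new moon is 29.53 d; remaining = 29.53 − 12 = 17.530 d.

17.5 days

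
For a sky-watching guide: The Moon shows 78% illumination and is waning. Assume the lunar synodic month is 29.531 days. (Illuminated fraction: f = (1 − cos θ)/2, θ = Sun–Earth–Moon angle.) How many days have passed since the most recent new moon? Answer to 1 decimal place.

From f = (1 − cos θ)/2: cos θ = 1 − 2×0.78 = -0.560; arccos → 124.1°.
Waning ⇒ past full, so θ = 360° − 124.1° = 235.9°.
Age = 29.531 × 235.9°/360° ≈ 19.35 days.

19.4 days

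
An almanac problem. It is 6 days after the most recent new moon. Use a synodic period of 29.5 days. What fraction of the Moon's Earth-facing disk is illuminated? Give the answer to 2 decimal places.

0.36

The Moon has covered 6/29.5 of its cycle, so θ ≈ 360° × 6/29.5 = 73.2°.
cos 73.2° = 0.289, so f = (1 − 0.289)/2 = 0.356.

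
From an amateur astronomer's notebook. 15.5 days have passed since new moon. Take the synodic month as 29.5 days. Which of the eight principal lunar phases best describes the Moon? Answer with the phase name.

At 15.5/29.5 of the cycle, θ ≈ 189° — the full moon range.

full moon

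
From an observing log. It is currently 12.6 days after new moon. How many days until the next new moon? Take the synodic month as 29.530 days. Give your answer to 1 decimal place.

The next new moon completes the synodic month: 29.530 − 12.6 = 16.930 days.

16.9 days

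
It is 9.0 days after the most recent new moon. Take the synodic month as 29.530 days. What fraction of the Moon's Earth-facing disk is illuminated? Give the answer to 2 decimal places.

0.67

Phase angle: θ = 360°·(9.0 d)/(29.530 d) = 109.7°.
With cos θ = (-0.337), the lit fraction is (1 − (-0.337))/2 ≈ 0.669.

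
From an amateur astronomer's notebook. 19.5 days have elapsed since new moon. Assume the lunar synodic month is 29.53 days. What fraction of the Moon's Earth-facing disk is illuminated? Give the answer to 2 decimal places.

0.77

The Moon has covered 19.5/29.53 of its cycle, so θ ≈ 360° × 19.5/29.53 = 237.7°.
Illuminated fraction = (1 − cos 237.7°)/2 = (1 − (-0.534))/2 ≈ 0.767.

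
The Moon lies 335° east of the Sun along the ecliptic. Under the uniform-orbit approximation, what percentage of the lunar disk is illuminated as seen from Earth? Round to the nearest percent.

5%

f = (1 − cos 335°)/2 = (1 − 0.906)/2 ≈ 0.047, i.e. 5%.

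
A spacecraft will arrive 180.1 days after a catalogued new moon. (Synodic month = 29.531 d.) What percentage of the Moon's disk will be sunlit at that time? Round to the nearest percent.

9%

180.1 d spans 6 complete synodic months (6 × 29.531 = 177.19 d) plus 2.91 d.
Phase angle: θ = 360°·(2.91 d)/(29.531 d) = 35.5°.
With cos θ = 0.814, the lit fraction is (1 − 0.814)/2 ≈ 0.093, so 9%.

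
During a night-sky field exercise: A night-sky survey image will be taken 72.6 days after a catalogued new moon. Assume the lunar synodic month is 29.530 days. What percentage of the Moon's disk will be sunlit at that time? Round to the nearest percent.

72.6 d spans 2 complete synodic months (2 × 29.530 = 59.06 d) plus 13.54 d.
The Moon has covered 13.54/29.530 of its cycle, so θ ≈ 360° × 13.54/29.530 = 165.1°.
Illuminated fraction = (1 − cos 165.1°)/2 = (1 − (-0.966))/2 ≈ 0.983, so 98%.

98%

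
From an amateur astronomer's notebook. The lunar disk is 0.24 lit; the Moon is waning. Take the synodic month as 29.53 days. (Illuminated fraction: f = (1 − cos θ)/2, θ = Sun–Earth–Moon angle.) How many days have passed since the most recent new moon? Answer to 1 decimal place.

cos θ = 1 − 2f = 0.520, giving a principal value of 58.7°.
A waning Moon lies in 180°–360°, so θ = 360° − 58.7° = 301.3°.
At 360°/29.53 d per day, 301.3° corresponds to 24.72 days.

24.7 days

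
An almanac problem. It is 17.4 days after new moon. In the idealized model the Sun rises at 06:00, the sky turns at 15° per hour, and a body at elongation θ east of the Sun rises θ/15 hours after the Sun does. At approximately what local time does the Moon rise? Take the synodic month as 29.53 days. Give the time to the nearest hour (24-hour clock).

20:00

Elongation θ = 360° × 17.4/29.53 ≈ 212.1°.
At 15° of sky rotation per hour, 212.1° corresponds to a 14.14 h lag.
06:00 + 14.14 h ≈ 20:08 → 20:00 to the nearest hour.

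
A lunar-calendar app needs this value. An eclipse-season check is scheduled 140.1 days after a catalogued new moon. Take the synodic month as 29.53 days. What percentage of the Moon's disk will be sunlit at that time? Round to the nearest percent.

140.1/29.53 = 4.744 lunations, so 4 complete cycles and 21.98 d into the next.
The Moon has covered 21.98/29.53 of its cycle, so θ ≈ 360° × 21.98/29.53 = 268.0°.
Illuminated fraction = (1 − cos 268.0°)/2 = (1 − (-0.036))/2 ≈ 0.518, so 52%.

52%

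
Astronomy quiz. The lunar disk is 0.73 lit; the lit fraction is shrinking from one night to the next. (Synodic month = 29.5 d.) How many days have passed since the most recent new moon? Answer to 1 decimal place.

From f = (1 − cos θ)/2: cos θ = 1 − 2×0.73 = -0.460; arccos → 117.4°.
A waning Moon lies in 180°–360°, so θ = 360° − 117.4° = 242.6°.
At 360°/29.5 d per day, 242.6° corresponds to 19.88 days.

19.9 days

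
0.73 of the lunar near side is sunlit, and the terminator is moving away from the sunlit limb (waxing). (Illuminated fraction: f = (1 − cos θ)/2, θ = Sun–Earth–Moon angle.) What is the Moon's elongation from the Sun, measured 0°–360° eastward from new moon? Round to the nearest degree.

117°

From f = (1 − cos θ)/2: cos θ = 1 − 2×0.73 = -0.460; arccos → 117.4°.
Waxing ⇒ before full, so θ = 117.4°.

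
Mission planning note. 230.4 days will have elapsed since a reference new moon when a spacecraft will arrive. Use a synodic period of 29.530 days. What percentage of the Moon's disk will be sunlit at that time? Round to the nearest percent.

34%

230.4 d spans 7 complete synodic months (7 × 29.530 = 206.71 d) plus 23.69 d.
Phase angle: θ = 360°·(23.69 d)/(29.530 d) = 288.8°.
With cos θ = 0.322, the lit fraction is (1 − 0.322)/2 ≈ 0.339, so 34%.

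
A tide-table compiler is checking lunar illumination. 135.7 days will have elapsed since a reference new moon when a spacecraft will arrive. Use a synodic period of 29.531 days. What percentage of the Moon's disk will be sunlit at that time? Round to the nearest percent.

135.7/29.531 = 4.595 lunations, so 4 complete cycles and 17.58 d into the next.
Elongation θ = 360° × 17.58/29.531 ≈ 214.3°.
With cos θ = (-0.826), the lit fraction is (1 − (-0.826))/2 ≈ 0.913, so 91%.

91%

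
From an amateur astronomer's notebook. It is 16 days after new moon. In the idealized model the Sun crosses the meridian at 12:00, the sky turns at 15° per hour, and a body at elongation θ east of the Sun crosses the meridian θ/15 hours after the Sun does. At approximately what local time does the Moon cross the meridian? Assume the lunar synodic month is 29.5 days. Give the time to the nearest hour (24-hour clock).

Elongation θ = 360° × 16/29.5 ≈ 195.3°.
Delay after the Sun = 195.3° / (15°/h) ≈ 13.02 h.
12:00 + 13.02 h ≈ 01:01 → 01:00 to the nearest hour.

01:00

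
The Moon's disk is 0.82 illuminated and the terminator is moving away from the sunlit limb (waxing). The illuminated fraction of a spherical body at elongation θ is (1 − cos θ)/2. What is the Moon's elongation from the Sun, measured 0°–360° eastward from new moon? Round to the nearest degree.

130°

cos θ = 1 − 2f = -0.640, giving a principal value of 129.8°.
The Moon is waxing (0°–180°), so θ = 129.8° directly.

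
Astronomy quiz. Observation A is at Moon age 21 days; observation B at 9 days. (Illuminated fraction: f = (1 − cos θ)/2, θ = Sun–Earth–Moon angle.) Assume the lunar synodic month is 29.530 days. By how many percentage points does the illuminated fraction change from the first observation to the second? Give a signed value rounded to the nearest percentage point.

First observation: θ = 360°·21/29.530 = 256.0°, so f = 0.621.
Second observation: θ = 109.7°, f = 0.669.
Δf = 0.669 − 0.621 = +0.048, i.e. +5 pp.

+5 percentage points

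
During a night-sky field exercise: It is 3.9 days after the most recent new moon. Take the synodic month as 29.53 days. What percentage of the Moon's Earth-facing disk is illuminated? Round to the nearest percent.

16%

The Moon has covered 3.9/29.53 of its cycle, so θ ≈ 360° × 3.9/29.53 = 47.5°.
cos 47.5° = 0.675, so f = (1 − 0.675)/2 = 0.162, so 16%.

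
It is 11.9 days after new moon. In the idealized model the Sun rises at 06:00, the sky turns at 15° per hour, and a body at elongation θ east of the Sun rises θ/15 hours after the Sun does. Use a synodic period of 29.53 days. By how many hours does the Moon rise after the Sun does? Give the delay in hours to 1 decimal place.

Elongation θ = 360° × 11.9/29.53 ≈ 145.1°.
The Moon trails the Sun by θ/15 = 145.1/15 ≈ 9.67 hours.
So the Moon rises 9.67 h after the Sun.

9.7 h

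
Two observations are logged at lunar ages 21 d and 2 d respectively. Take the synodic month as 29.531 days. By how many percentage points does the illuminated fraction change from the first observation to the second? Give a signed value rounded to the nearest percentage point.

-58 pp

θ₁ = 360° × 21/29.531 = 256.0°, f₁ = (1 − cos θ₁)/2 = 0.621.
θ₂ = 360° × 2/29.531 = 24.4°, f₂ = (1 − cos θ₂)/2 = 0.045.
Change = f₂ − f₁ = -0.576 → -58 percentage points.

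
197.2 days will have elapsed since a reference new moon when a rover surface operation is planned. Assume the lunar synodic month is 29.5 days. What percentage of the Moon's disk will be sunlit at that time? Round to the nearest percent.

Reduce mod P: 197.2 − 6×29.5 = 20.20 d into the current lunation.
Elongation θ = 360° × 20.20/29.5 ≈ 246.5°.
cos 246.5° = (-0.399), so f = (1 − (-0.399))/2 = 0.699, so 70%.

70%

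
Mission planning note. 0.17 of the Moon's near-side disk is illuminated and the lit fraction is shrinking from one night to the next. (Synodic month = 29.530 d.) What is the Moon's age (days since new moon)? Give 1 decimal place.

From f = (1 − cos θ)/2: cos θ = 1 − 2×0.17 = 0.660; arccos → 48.7°.
Since the Moon is past full (waning), take the reflex angle: θ = 360° − 48.7° = 311.3°.
That fraction of the synodic month is 311.3/360 × 29.530 d ≈ 25.54 d.

25.5 days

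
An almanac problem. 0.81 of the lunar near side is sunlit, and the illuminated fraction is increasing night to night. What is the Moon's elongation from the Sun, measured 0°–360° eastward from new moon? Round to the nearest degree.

128°

Invert f = (1 − cos θ)/2 to get cos θ = 1 − 2(0.81) = -0.620, hence θ₀ = arccos -0.620 = 128.3°.
Waxing ⇒ before full, so θ = 128.3°.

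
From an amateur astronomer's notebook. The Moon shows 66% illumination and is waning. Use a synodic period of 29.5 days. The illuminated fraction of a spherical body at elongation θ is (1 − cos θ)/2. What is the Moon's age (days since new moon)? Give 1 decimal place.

cos θ = 1 − 2f = -0.320, giving a principal value of 108.7°.
Since the Moon is past full (waning), take the reflex angle: θ = 360° − 108.7° = 251.3°.
That fraction of the synodic month is 251.3/360 × 29.5 d ≈ 20.60 d.

20.6 days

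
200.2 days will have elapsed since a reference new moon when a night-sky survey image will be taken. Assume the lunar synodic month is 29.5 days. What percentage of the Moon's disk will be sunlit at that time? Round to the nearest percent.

39%

200.2 d spans 6 complete synodic months (6 × 29.5 = 177.00 d) plus 23.20 d.
The Moon has covered 23.20/29.5 of its cycle, so θ ≈ 360° × 23.20/29.5 = 283.1°.
With cos θ = 0.227, the lit fraction is (1 − 0.227)/2 ≈ 0.387, so 39%.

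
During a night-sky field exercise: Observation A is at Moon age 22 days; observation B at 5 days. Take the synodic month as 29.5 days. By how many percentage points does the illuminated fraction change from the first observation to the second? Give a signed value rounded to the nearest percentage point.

First observation: θ = 360°·22/29.5 = 268.5°, so f = 0.513.
Second observation: θ = 61.0°, f = 0.258.
Δf = 0.258 − 0.513 = -0.256, i.e. -26 pp.

-26 pp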